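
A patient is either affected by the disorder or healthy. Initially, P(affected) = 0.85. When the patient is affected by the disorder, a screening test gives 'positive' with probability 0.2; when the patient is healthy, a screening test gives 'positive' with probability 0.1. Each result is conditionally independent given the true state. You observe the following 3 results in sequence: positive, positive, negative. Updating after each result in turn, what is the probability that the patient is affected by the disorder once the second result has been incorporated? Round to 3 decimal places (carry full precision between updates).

0.958

Each posterior becomes the prior for the next update.
After 'positive': P(affected) = 0.2·0.8500 / (0.2·0.8500 + 0.1·0.1500) ≈ 0.9189
After 'positive': P(affected) = 0.2·0.9189 / (0.2·0.9189 + 0.1·0.0811) ≈ 0.9577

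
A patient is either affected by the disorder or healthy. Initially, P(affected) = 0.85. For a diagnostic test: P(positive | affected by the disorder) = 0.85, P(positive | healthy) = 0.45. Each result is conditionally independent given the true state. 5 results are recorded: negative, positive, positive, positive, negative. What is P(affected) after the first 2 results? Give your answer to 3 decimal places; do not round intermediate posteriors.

0.745

After 'negative': P(affected) = 0.15·0.8500 / (0.15·0.8500 + 0.55·0.1500) ≈ 0.6071
After 'positive': P(affected) = 0.85·0.6071 / (0.85·0.6071 + 0.45·0.3929) ≈ 0.7448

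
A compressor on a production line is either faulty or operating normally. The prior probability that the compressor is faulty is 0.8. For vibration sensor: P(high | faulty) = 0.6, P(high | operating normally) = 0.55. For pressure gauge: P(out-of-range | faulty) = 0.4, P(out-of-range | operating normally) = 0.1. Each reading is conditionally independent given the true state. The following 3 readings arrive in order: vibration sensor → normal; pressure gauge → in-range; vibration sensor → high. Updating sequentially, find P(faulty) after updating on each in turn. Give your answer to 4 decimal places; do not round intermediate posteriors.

Each posterior becomes the prior for the next update.
After vibration sensor='normal': P(faulty) = 0.4·0.8000 / (0.4·0.8000 + 0.45·0.2000) ≈ 0.7805
After pressure gauge='in-range': P(faulty) = 0.6·0.7805 / (0.6·0.7805 + 0.9·0.2195) ≈ 0.7033
After vibration sensor='high': P(faulty) = 0.6·0.7033 / (0.6·0.7033 + 0.55·0.2967) ≈ 0.7211

0.7211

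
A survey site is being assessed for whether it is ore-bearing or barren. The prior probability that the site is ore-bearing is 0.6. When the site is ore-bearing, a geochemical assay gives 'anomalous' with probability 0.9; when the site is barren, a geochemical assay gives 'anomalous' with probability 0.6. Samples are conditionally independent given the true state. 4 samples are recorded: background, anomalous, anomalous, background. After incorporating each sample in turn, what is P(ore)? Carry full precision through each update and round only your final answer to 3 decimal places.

0.174

After 'background': P(ore) = 0.1·0.6000 / (0.1·0.6000 + 0.4·0.4000) ≈ 0.2727
After 'anomalous': P(ore) = 0.9·0.2727 / (0.9·0.2727 + 0.6·0.7273) ≈ 0.3600
After 'anomalous': P(ore) = 0.9·0.3600 / (0.9·0.3600 + 0.6·0.6400) ≈ 0.4576
After 'background': P(ore) = 0.1·0.4576 / (0.1·0.4576 + 0.4·0.5424) ≈ 0.1742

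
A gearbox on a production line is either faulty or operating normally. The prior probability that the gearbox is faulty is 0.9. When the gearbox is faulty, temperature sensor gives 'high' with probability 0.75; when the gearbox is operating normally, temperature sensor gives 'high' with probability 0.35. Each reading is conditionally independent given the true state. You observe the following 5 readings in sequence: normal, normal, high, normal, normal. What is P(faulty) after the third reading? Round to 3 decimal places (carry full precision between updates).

0.740

After 'normal': P(faulty) = 0.25·0.9000 / (0.25·0.9000 + 0.65·0.1000) ≈ 0.7759
After 'normal': P(faulty) = 0.25·0.7759 / (0.25·0.7759 + 0.65·0.2241) ≈ 0.5711
After 'high': P(faulty) = 0.75·0.5711 / (0.75·0.5711 + 0.35·0.4289) ≈ 0.7405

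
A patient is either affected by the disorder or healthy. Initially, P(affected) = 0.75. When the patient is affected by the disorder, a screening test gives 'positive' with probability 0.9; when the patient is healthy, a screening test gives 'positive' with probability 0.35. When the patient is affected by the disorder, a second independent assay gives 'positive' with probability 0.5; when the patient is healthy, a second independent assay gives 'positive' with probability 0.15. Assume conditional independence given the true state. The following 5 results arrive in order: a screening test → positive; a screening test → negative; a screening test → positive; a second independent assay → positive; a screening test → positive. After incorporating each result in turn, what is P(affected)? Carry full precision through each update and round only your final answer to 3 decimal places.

After a screening test='positive': P(affected) = 0.9·0.7500 / (0.9·0.7500 + 0.35·0.2500) ≈ 0.8852
After a screening test='negative': P(affected) = 0.1·0.8852 / (0.1·0.8852 + 0.65·0.1148) ≈ 0.5427
After a screening test='positive': P(affected) = 0.9·0.5427 / (0.9·0.5427 + 0.35·0.4573) ≈ 0.7532
After a second independent assay='positive': P(affected) = 0.5·0.7532 / (0.5·0.7532 + 0.15·0.2468) ≈ 0.9105
After a screening test='positive': P(affected) = 0.9·0.9105 / (0.9·0.9105 + 0.35·0.0895) ≈ 0.9632

0.963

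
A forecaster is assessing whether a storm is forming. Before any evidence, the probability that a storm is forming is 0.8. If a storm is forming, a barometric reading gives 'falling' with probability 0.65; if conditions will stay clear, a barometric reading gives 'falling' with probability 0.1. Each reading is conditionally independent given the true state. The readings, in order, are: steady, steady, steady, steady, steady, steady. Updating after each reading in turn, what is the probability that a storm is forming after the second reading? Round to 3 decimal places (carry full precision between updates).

Each posterior becomes the prior for the next update.
After 'steady': P(storm) = 0.35·0.8000 / (0.35·0.8000 + 0.9·0.2000) ≈ 0.6087
After 'steady': P(storm) = 0.35·0.6087 / (0.35·0.6087 + 0.9·0.3913) ≈ 0.3769

0.377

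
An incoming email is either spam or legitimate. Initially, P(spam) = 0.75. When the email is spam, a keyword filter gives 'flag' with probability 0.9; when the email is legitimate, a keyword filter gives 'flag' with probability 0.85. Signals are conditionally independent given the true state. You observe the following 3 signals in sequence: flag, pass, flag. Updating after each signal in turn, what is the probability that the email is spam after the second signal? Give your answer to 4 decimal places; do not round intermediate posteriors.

Each posterior becomes the prior for the next update.
After 'flag': P(spam) = 0.9·0.7500 / (0.9·0.7500 + 0.85·0.2500) ≈ 0.7606
After 'pass': P(spam) = 0.1·0.7606 / (0.1·0.7606 + 0.15·0.2394) ≈ 0.6792

0.6792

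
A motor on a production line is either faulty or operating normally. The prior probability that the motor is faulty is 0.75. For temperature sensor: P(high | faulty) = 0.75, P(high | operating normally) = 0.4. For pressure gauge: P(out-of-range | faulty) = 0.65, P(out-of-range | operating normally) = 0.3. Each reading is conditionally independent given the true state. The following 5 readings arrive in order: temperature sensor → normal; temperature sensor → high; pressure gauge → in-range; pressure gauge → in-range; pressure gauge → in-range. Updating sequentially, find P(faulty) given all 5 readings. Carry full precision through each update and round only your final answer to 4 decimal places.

0.2266

After temperature sensor='normal': P(faulty) = 0.25·0.7500 / (0.25·0.7500 + 0.6·0.2500) ≈ 0.5556
After temperature sensor='high': P(faulty) = 0.75·0.5556 / (0.75·0.5556 + 0.4·0.4444) ≈ 0.7009
After pressure gauge='in-range': P(faulty) = 0.35·0.7009 / (0.35·0.7009 + 0.7·0.2991) ≈ 0.5396
After pressure gauge='in-range': P(faulty) = 0.35·0.5396 / (0.35·0.5396 + 0.7·0.4604) ≈ 0.3695
After pressure gauge='in-range': P(faulty) = 0.35·0.3695 / (0.35·0.3695 + 0.7·0.6305) ≈ 0.2266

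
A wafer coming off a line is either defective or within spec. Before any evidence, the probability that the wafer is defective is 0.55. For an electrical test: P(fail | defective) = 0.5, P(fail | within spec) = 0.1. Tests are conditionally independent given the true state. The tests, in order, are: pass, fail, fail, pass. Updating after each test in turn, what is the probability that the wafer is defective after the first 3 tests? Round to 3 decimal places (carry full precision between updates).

Apply Bayes' rule sequentially, carrying P(defective) forward.
After 'pass': P(defective) = 0.5·0.5500 / (0.5·0.5500 + 0.9·0.4500) ≈ 0.4044
After 'fail': P(defective) = 0.5·0.4044 / (0.5·0.4044 + 0.1·0.5956) ≈ 0.7725
After 'fail': P(defective) = 0.5·0.7725 / (0.5·0.7725 + 0.1·0.2275) ≈ 0.9444

0.944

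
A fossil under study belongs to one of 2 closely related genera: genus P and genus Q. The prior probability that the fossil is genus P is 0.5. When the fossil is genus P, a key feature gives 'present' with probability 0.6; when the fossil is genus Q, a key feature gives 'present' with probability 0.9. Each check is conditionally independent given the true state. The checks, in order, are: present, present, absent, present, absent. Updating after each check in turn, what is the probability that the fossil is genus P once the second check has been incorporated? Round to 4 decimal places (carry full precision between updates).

After 'present': P(genus P) = 0.6·0.5000 / (0.6·0.5000 + 0.9·0.5000) ≈ 0.4000
After 'present': P(genus P) = 0.6·0.4000 / (0.6·0.4000 + 0.9·0.6000) ≈ 0.3077

0.3077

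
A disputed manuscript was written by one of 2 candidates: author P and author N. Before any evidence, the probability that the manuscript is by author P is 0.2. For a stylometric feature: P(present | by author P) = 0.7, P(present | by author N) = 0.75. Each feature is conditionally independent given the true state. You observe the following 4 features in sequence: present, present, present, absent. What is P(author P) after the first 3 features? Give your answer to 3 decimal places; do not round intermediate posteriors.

0.169

Each posterior becomes the prior for the next update.
After 'present': P(author P) = 0.7·0.2000 / (0.7·0.2000 + 0.75·0.8000) ≈ 0.1892
After 'present': P(author P) = 0.7·0.1892 / (0.7·0.1892 + 0.75·0.8108) ≈ 0.1788
After 'present': P(author P) = 0.7·0.1788 / (0.7·0.1788 + 0.75·0.8212) ≈ 0.1689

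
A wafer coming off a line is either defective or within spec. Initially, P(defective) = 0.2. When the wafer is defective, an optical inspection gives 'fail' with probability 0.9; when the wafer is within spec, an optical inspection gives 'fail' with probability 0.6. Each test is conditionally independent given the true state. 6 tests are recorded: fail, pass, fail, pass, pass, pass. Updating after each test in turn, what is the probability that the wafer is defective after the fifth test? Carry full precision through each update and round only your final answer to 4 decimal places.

0.0087

After 'fail': P(defective) = 0.9·0.2000 / (0.9·0.2000 + 0.6·0.8000) ≈ 0.2727
After 'pass': P(defective) = 0.1·0.2727 / (0.1·0.2727 + 0.4·0.7273) ≈ 0.0857
After 'fail': P(defective) = 0.9·0.0857 / (0.9·0.0857 + 0.6·0.9143) ≈ 0.1233
After 'pass': P(defective) = 0.1·0.1233 / (0.1·0.1233 + 0.4·0.8767) ≈ 0.0340
After 'pass': P(defective) = 0.1·0.0340 / (0.1·0.0340 + 0.4·0.9660) ≈ 0.0087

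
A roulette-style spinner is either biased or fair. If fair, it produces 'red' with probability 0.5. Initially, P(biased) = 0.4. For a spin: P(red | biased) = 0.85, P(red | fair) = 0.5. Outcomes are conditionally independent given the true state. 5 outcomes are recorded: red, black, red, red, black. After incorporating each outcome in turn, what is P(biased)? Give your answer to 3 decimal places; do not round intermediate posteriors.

0.228

Each posterior becomes the prior for the next update.
After 'red': P(biased) = 0.85·0.4000 / (0.85·0.4000 + 0.5·0.6000) ≈ 0.5312
After 'black': P(biased) = 0.15·0.5312 / (0.15·0.5312 + 0.5·0.4688) ≈ 0.2537
After 'red': P(biased) = 0.85·0.2537 / (0.85·0.2537 + 0.5·0.7463) ≈ 0.3663
After 'red': P(biased) = 0.85·0.3663 / (0.85·0.3663 + 0.5·0.6337) ≈ 0.4956
After 'black': P(biased) = 0.15·0.4956 / (0.15·0.4956 + 0.5·0.5044) ≈ 0.2277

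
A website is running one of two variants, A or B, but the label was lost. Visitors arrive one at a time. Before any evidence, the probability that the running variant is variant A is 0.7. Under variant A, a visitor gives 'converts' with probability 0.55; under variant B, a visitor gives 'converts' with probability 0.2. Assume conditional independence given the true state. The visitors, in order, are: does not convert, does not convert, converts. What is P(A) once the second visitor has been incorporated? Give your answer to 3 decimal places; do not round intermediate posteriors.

After 'does not convert': P(A) = 0.45·0.7000 / (0.45·0.7000 + 0.8·0.3000) ≈ 0.5676
After 'does not convert': P(A) = 0.45·0.5676 / (0.45·0.5676 + 0.8·0.4324) ≈ 0.4247

0.425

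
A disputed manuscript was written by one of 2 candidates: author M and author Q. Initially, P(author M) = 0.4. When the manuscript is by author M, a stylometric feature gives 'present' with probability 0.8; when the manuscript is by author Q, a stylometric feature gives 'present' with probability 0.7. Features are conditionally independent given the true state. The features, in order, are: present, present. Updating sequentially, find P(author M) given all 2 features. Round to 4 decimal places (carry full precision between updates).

After 'present': P(author M) = 0.8·0.4000 / (0.8·0.4000 + 0.7·0.6000) ≈ 0.4324
After 'present': P(author M) = 0.8·0.4324 / (0.8·0.4324 + 0.7·0.5676) ≈ 0.4655

0.4655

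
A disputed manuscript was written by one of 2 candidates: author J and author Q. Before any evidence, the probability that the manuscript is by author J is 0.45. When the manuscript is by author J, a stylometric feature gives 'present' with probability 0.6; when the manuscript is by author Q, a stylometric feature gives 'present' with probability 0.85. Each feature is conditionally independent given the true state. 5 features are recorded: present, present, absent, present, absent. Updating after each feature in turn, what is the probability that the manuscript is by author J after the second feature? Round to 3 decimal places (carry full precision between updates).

After 'present': P(author J) = 0.6·0.4500 / (0.6·0.4500 + 0.85·0.5500) ≈ 0.3661
After 'present': P(author J) = 0.6·0.3661 / (0.6·0.3661 + 0.85·0.6339) ≈ 0.2896

0.290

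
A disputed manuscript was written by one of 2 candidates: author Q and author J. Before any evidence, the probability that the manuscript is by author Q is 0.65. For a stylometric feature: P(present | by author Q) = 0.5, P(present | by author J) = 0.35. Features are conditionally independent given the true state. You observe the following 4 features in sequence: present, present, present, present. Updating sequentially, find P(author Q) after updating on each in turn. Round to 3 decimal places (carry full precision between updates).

0.886

After 'present': P(author Q) = 0.5·0.6500 / (0.5·0.6500 + 0.35·0.3500) ≈ 0.7263
After 'present': P(author Q) = 0.5·0.7263 / (0.5·0.7263 + 0.35·0.2737) ≈ 0.7912
After 'present': P(author Q) = 0.5·0.7912 / (0.5·0.7912 + 0.35·0.2088) ≈ 0.8441
After 'present': P(author Q) = 0.5·0.8441 / (0.5·0.8441 + 0.35·0.1559) ≈ 0.8855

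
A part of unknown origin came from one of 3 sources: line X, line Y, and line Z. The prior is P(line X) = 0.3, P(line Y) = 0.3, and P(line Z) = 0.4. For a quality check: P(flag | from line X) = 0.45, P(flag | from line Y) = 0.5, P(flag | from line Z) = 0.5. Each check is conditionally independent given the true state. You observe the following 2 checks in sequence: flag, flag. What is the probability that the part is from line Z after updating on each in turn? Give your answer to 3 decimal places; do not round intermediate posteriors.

Each posterior becomes the prior for the next update.
After 'flag': normaliser = 0.45·0.3000 + 0.5·0.3000 + 0.5·0.4000; P(line X) ≈ 0.2784, P(line Y) ≈ 0.3093, P(line Z) ≈ 0.4124
After 'flag': normaliser = 0.45·0.2784 + 0.5·0.3093 + 0.5·0.4124; P(line X) ≈ 0.2577, P(line Y) ≈ 0.3181, P(line Z) ≈ 0.4242

0.424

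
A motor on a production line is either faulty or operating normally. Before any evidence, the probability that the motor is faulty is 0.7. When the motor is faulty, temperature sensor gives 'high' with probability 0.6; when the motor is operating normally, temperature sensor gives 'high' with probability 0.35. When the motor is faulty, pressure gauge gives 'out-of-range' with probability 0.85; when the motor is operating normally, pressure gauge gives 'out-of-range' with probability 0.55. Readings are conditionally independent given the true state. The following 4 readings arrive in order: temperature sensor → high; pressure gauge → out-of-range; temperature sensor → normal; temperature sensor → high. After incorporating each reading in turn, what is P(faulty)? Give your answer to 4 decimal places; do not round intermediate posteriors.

After temperature sensor='high': P(faulty) = 0.6·0.7000 / (0.6·0.7000 + 0.35·0.3000) ≈ 0.8000
After pressure gauge='out-of-range': P(faulty) = 0.85·0.8000 / (0.85·0.8000 + 0.55·0.2000) ≈ 0.8608
After temperature sensor='normal': P(faulty) = 0.4·0.8608 / (0.4·0.8608 + 0.65·0.1392) ≈ 0.7918
After temperature sensor='high': P(faulty) = 0.6·0.7918 / (0.6·0.7918 + 0.35·0.2082) ≈ 0.8670

0.8670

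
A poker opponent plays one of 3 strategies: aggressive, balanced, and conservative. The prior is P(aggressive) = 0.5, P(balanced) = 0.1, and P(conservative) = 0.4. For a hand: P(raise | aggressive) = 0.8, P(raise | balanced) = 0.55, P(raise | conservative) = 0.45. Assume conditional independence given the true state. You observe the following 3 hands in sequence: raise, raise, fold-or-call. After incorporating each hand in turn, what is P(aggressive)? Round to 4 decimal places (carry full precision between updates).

0.5239

After 'raise': normaliser = 0.8·0.5000 + 0.55·0.1000 + 0.45·0.4000; P(aggressive) ≈ 0.6299, P(balanced) ≈ 0.0866, P(conservative) ≈ 0.2835
After 'raise': normaliser = 0.8·0.6299 + 0.55·0.0866 + 0.45·0.2835; P(aggressive) ≈ 0.7420, P(balanced) ≈ 0.0701, P(conservative) ≈ 0.1878
After 'fold-or-call': normaliser = 0.2·0.7420 + 0.45·0.0701 + 0.55·0.1878; P(aggressive) ≈ 0.5239, P(balanced) ≈ 0.1114, P(conservative) ≈ 0.3647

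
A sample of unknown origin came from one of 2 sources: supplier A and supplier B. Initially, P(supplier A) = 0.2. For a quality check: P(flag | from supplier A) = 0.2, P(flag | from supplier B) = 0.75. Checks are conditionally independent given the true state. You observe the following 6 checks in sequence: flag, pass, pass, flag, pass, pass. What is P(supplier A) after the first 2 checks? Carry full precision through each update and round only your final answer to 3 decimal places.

After 'flag': P(supplier A) = 0.2·0.2000 / (0.2·0.2000 + 0.75·0.8000) ≈ 0.0625
After 'pass': P(supplier A) = 0.8·0.0625 / (0.8·0.0625 + 0.25·0.9375) ≈ 0.1758

0.176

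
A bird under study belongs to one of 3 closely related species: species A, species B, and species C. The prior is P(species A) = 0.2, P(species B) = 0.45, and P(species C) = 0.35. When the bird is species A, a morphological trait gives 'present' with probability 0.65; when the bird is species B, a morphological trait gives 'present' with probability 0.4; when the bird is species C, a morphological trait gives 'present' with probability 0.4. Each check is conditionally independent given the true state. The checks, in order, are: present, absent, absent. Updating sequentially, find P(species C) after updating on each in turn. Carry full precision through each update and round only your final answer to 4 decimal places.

After 'present': normaliser = 0.65·0.2000 + 0.4·0.4500 + 0.4·0.3500; P(species A) ≈ 0.2889, P(species B) ≈ 0.4000, P(species C) ≈ 0.3111
After 'absent': normaliser = 0.35·0.2889 + 0.6·0.4000 + 0.6·0.3111; P(species A) ≈ 0.1916, P(species B) ≈ 0.4547, P(species C) ≈ 0.3537
After 'absent': normaliser = 0.35·0.1916 + 0.6·0.4547 + 0.6·0.3537; P(species A) ≈ 0.1214, P(species B) ≈ 0.4942, P(species C) ≈ 0.3844

0.3844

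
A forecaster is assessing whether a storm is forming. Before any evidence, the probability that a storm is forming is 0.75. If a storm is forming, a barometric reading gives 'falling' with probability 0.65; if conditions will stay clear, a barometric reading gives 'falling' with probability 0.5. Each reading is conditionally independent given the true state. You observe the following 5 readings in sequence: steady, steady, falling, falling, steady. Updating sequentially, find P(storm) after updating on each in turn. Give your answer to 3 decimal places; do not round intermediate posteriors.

0.635

After 'steady': P(storm) = 0.35·0.7500 / (0.35·0.7500 + 0.5·0.2500) ≈ 0.6774
After 'steady': P(storm) = 0.35·0.6774 / (0.35·0.6774 + 0.5·0.3226) ≈ 0.5951
After 'falling': P(storm) = 0.65·0.5951 / (0.65·0.5951 + 0.5·0.4049) ≈ 0.6565
After 'falling': P(storm) = 0.65·0.6565 / (0.65·0.6565 + 0.5·0.3435) ≈ 0.7130
After 'steady': P(storm) = 0.35·0.7130 / (0.35·0.7130 + 0.5·0.2870) ≈ 0.6349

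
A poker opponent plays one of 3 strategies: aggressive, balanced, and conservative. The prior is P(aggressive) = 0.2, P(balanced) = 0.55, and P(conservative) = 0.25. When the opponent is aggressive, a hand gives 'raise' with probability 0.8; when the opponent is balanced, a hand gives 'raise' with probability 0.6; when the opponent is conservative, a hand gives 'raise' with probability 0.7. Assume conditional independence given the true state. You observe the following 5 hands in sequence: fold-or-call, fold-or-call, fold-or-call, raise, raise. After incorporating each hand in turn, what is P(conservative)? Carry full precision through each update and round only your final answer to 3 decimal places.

0.195

After 'fold-or-call': normaliser = 0.2·0.2000 + 0.4·0.5500 + 0.3·0.2500; P(aggressive) ≈ 0.1194, P(balanced) ≈ 0.6567, P(conservative) ≈ 0.2239
After 'fold-or-call': normaliser = 0.2·0.1194 + 0.4·0.6567 + 0.3·0.2239; P(aggressive) ≈ 0.0675, P(balanced) ≈ 0.7426, P(conservative) ≈ 0.1899
After 'fold-or-call': normaliser = 0.2·0.0675 + 0.4·0.7426 + 0.3·0.1899; P(aggressive) ≈ 0.0367, P(balanced) ≈ 0.8083, P(conservative) ≈ 0.1550
After 'raise': normaliser = 0.8·0.0367 + 0.6·0.8083 + 0.7·0.1550; P(aggressive) ≈ 0.0472, P(balanced) ≈ 0.7786, P(conservative) ≈ 0.1742
After 'raise': normaliser = 0.8·0.0472 + 0.6·0.7786 + 0.7·0.1742; P(aggressive) ≈ 0.0602, P(balanced) ≈ 0.7453, P(conservative) ≈ 0.1945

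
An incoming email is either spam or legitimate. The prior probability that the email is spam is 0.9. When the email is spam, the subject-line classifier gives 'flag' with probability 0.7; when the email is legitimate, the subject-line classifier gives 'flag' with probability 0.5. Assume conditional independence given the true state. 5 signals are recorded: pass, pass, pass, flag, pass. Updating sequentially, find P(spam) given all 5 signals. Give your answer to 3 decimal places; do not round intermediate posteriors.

After 'pass': P(spam) = 0.3·0.9000 / (0.3·0.9000 + 0.5·0.1000) ≈ 0.8438
After 'pass': P(spam) = 0.3·0.8438 / (0.3·0.8438 + 0.5·0.1562) ≈ 0.7642
After 'pass': P(spam) = 0.3·0.7642 / (0.3·0.7642 + 0.5·0.2358) ≈ 0.6603
After 'flag': P(spam) = 0.7·0.6603 / (0.7·0.6603 + 0.5·0.3397) ≈ 0.7313
After 'pass': P(spam) = 0.3·0.7313 / (0.3·0.7313 + 0.5·0.2687) ≈ 0.6202

0.620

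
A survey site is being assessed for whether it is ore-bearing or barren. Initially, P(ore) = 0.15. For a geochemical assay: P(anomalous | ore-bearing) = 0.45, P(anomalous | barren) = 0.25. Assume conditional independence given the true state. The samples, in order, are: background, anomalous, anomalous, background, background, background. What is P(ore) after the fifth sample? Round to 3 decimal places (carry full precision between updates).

After 'background': P(ore) = 0.55·0.1500 / (0.55·0.1500 + 0.75·0.8500) ≈ 0.1146
After 'anomalous': P(ore) = 0.45·0.1146 / (0.45·0.1146 + 0.25·0.8854) ≈ 0.1889
After 'anomalous': P(ore) = 0.45·0.1889 / (0.45·0.1889 + 0.25·0.8111) ≈ 0.2954
After 'background': P(ore) = 0.55·0.2954 / (0.55·0.2954 + 0.75·0.7046) ≈ 0.2352
After 'background': P(ore) = 0.55·0.2352 / (0.55·0.2352 + 0.75·0.7648) ≈ 0.1840

0.184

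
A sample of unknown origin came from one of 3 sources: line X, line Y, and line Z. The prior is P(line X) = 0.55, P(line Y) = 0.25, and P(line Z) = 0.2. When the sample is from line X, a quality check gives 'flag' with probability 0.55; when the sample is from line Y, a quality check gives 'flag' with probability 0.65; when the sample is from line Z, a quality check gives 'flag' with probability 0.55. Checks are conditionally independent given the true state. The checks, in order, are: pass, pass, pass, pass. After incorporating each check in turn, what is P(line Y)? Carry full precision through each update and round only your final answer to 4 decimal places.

0.1087

After 'pass': normaliser = 0.45·0.5500 + 0.35·0.2500 + 0.45·0.2000; P(line X) ≈ 0.5824, P(line Y) ≈ 0.2059, P(line Z) ≈ 0.2118
After 'pass': normaliser = 0.45·0.5824 + 0.35·0.2059 + 0.45·0.2118; P(line X) ≈ 0.6103, P(line Y) ≈ 0.1678, P(line Z) ≈ 0.2219
After 'pass': normaliser = 0.45·0.6103 + 0.35·0.1678 + 0.45·0.2219; P(line X) ≈ 0.6339, P(line Y) ≈ 0.1356, P(line Z) ≈ 0.2305
After 'pass': normaliser = 0.45·0.6339 + 0.35·0.1356 + 0.45·0.2305; P(line X) ≈ 0.6536, P(line Y) ≈ 0.1087, P(line Z) ≈ 0.2377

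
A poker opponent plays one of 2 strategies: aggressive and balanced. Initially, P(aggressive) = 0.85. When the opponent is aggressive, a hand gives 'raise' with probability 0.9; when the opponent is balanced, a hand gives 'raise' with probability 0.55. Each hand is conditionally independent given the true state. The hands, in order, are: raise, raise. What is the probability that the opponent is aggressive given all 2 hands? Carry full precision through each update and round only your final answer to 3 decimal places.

0.938

After 'raise': P(aggressive) = 0.9·0.8500 / (0.9·0.8500 + 0.55·0.1500) ≈ 0.9027
After 'raise': P(aggressive) = 0.9·0.9027 / (0.9·0.9027 + 0.55·0.0973) ≈ 0.9382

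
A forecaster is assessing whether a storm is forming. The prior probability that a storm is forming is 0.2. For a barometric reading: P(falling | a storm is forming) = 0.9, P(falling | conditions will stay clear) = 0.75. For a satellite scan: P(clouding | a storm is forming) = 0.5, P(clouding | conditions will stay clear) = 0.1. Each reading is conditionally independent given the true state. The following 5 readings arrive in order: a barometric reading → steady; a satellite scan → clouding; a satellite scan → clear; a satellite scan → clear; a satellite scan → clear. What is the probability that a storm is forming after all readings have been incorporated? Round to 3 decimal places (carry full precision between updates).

After a barometric reading='steady': P(storm) = 0.1·0.2000 / (0.1·0.2000 + 0.25·0.8000) ≈ 0.0909
After a satellite scan='clouding': P(storm) = 0.5·0.0909 / (0.5·0.0909 + 0.1·0.9091) ≈ 0.3333
After a satellite scan='clear': P(storm) = 0.5·0.3333 / (0.5·0.3333 + 0.9·0.6667) ≈ 0.2174
After a satellite scan='clear': P(storm) = 0.5·0.2174 / (0.5·0.2174 + 0.9·0.7826) ≈ 0.1337
After a satellite scan='clear': P(storm) = 0.5·0.1337 / (0.5·0.1337 + 0.9·0.8663) ≈ 0.0790

0.079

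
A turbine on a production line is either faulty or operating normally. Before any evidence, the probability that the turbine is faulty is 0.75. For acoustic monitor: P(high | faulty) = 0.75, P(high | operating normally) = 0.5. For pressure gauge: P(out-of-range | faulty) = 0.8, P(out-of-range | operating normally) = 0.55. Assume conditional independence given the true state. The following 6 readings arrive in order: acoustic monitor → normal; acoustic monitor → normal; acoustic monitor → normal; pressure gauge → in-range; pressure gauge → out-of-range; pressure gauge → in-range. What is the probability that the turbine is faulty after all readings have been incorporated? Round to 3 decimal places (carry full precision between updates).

0.097

After acoustic monitor='normal': P(faulty) = 0.25·0.7500 / (0.25·0.7500 + 0.5·0.2500) ≈ 0.6000
After acoustic monitor='normal': P(faulty) = 0.25·0.6000 / (0.25·0.6000 + 0.5·0.4000) ≈ 0.4286
After acoustic monitor='normal': P(faulty) = 0.25·0.4286 / (0.25·0.4286 + 0.5·0.5714) ≈ 0.2727
After pressure gauge='in-range': P(faulty) = 0.2·0.2727 / (0.2·0.2727 + 0.45·0.7273) ≈ 0.1429
After pressure gauge='out-of-range': P(faulty) = 0.8·0.1429 / (0.8·0.1429 + 0.55·0.8571) ≈ 0.1951
After pressure gauge='in-range': P(faulty) = 0.2·0.1951 / (0.2·0.1951 + 0.45·0.8049) ≈ 0.0973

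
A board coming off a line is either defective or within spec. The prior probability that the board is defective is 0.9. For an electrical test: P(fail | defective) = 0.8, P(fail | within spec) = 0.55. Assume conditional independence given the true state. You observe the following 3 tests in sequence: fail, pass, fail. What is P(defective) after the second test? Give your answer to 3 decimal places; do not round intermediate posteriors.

After 'fail': P(defective) = 0.8·0.9000 / (0.8·0.9000 + 0.55·0.1000) ≈ 0.9290
After 'pass': P(defective) = 0.2·0.9290 / (0.2·0.9290 + 0.45·0.0710) ≈ 0.8533

0.853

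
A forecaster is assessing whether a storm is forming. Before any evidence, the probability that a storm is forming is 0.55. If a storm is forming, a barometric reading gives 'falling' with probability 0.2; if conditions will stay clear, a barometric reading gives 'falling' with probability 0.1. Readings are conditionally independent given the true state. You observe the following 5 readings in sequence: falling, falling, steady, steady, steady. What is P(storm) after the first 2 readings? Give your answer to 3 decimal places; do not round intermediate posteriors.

Each posterior becomes the prior for the next update.
After 'falling': P(storm) = 0.2·0.5500 / (0.2·0.5500 + 0.1·0.4500) ≈ 0.7097
After 'falling': P(storm) = 0.2·0.7097 / (0.2·0.7097 + 0.1·0.2903) ≈ 0.8302

0.830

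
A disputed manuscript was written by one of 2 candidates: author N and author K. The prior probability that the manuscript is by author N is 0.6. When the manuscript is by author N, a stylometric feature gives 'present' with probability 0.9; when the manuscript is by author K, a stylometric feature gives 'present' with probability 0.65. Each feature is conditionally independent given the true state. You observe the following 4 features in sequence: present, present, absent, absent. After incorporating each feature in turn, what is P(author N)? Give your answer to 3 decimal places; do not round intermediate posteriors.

After 'present': P(author N) = 0.9·0.6000 / (0.9·0.6000 + 0.65·0.4000) ≈ 0.6750
After 'present': P(author N) = 0.9·0.6750 / (0.9·0.6750 + 0.65·0.3250) ≈ 0.7420
After 'absent': P(author N) = 0.1·0.7420 / (0.1·0.7420 + 0.35·0.2580) ≈ 0.4510
After 'absent': P(author N) = 0.1·0.4510 / (0.1·0.4510 + 0.35·0.5490) ≈ 0.1901

0.190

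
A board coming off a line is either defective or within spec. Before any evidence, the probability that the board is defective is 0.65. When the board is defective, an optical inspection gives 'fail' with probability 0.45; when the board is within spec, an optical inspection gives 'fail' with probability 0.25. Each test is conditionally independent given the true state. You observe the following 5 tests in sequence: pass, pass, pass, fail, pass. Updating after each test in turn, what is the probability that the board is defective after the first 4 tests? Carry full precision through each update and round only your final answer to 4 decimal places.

After 'pass': P(defective) = 0.55·0.6500 / (0.55·0.6500 + 0.75·0.3500) ≈ 0.5766
After 'pass': P(defective) = 0.55·0.5766 / (0.55·0.5766 + 0.75·0.4234) ≈ 0.4997
After 'pass': P(defective) = 0.55·0.4997 / (0.55·0.4997 + 0.75·0.5003) ≈ 0.4228
After 'fail': P(defective) = 0.45·0.4228 / (0.45·0.4228 + 0.25·0.5772) ≈ 0.5687

0.5687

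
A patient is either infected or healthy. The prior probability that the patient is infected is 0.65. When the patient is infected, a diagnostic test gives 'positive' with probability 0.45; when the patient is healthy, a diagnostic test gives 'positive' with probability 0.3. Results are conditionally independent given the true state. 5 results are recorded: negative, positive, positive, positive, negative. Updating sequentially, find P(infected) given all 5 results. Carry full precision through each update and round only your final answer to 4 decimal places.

After 'negative': P(infected) = 0.55·0.6500 / (0.55·0.6500 + 0.7·0.3500) ≈ 0.5934
After 'positive': P(infected) = 0.45·0.5934 / (0.45·0.5934 + 0.3·0.4066) ≈ 0.6864
After 'positive': P(infected) = 0.45·0.6864 / (0.45·0.6864 + 0.3·0.3136) ≈ 0.7665
After 'positive': P(infected) = 0.45·0.7665 / (0.45·0.7665 + 0.3·0.2335) ≈ 0.8312
After 'negative': P(infected) = 0.55·0.8312 / (0.55·0.8312 + 0.7·0.1688) ≈ 0.7946

0.7946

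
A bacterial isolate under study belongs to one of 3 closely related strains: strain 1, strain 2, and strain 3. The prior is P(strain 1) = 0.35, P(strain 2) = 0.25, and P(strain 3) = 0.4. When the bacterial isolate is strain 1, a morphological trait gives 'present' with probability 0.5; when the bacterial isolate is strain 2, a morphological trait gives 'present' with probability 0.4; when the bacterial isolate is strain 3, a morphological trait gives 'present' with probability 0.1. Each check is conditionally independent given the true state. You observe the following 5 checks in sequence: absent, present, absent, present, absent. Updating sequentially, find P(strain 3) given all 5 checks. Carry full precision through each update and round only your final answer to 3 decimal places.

0.130

After 'absent': normaliser = 0.5·0.3500 + 0.6·0.2500 + 0.9·0.4000; P(strain 1) ≈ 0.2555, P(strain 2) ≈ 0.2190, P(strain 3) ≈ 0.5255
After 'present': normaliser = 0.5·0.2555 + 0.4·0.2190 + 0.1·0.5255; P(strain 1) ≈ 0.4768, P(strain 2) ≈ 0.3270, P(strain 3) ≈ 0.1962
After 'absent': normaliser = 0.5·0.4768 + 0.6·0.3270 + 0.9·0.1962; P(strain 1) ≈ 0.3901, P(strain 2) ≈ 0.3210, P(strain 3) ≈ 0.2889
After 'present': normaliser = 0.5·0.3901 + 0.4·0.3210 + 0.1·0.2889; P(strain 1) ≈ 0.5536, P(strain 2) ≈ 0.3644, P(strain 3) ≈ 0.0820
After 'absent': normaliser = 0.5·0.5536 + 0.6·0.3644 + 0.9·0.0820; P(strain 1) ≈ 0.4863, P(strain 2) ≈ 0.3841, P(strain 3) ≈ 0.1296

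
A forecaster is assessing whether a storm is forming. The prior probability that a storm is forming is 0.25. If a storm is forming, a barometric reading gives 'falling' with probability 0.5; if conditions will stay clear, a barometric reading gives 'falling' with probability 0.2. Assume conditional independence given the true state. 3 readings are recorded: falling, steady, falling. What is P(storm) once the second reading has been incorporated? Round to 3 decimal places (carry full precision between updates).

After 'falling': P(storm) = 0.5·0.2500 / (0.5·0.2500 + 0.2·0.7500) ≈ 0.4545
After 'steady': P(storm) = 0.5·0.4545 / (0.5·0.4545 + 0.8·0.5455) ≈ 0.3425

0.342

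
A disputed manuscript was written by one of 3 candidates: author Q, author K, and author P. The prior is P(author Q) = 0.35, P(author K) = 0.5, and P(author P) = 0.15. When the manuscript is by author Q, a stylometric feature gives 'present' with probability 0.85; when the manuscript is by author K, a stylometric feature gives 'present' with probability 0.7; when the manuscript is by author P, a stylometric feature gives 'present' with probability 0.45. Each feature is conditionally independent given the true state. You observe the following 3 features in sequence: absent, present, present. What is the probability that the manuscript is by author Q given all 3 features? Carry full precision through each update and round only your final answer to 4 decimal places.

After 'absent': normaliser = 0.15·0.3500 + 0.3·0.5000 + 0.55·0.1500; P(author Q) ≈ 0.1842, P(author K) ≈ 0.5263, P(author P) ≈ 0.2895
After 'present': normaliser = 0.85·0.1842 + 0.7·0.5263 + 0.45·0.2895; P(author Q) ≈ 0.2390, P(author K) ≈ 0.5622, P(author P) ≈ 0.1988
After 'present': normaliser = 0.85·0.2390 + 0.7·0.5622 + 0.45·0.1988; P(author Q) ≈ 0.2960, P(author K) ≈ 0.5736, P(author P) ≈ 0.1304

0.2960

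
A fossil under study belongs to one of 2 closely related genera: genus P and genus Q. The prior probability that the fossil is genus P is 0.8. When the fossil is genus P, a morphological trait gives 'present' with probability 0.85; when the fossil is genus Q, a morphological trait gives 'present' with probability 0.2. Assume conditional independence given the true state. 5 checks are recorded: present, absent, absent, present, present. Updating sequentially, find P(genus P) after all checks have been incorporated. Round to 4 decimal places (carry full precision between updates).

0.9152

Each posterior becomes the prior for the next update.
After 'present': P(genus P) = 0.85·0.8000 / (0.85·0.8000 + 0.2·0.2000) ≈ 0.9444
After 'absent': P(genus P) = 0.15·0.9444 / (0.15·0.9444 + 0.8·0.0556) ≈ 0.7612
After 'absent': P(genus P) = 0.15·0.7612 / (0.15·0.7612 + 0.8·0.2388) ≈ 0.3741
After 'present': P(genus P) = 0.85·0.3741 / (0.85·0.3741 + 0.2·0.6259) ≈ 0.7175
After 'present': P(genus P) = 0.85·0.7175 / (0.85·0.7175 + 0.2·0.2825) ≈ 0.9152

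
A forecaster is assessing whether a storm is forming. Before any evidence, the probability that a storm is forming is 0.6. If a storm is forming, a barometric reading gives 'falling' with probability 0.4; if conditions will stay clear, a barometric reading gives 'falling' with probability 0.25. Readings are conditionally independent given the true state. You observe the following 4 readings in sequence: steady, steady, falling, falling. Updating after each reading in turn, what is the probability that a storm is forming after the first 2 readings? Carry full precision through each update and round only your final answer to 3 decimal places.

Apply Bayes' rule sequentially, carrying P(storm) forward.
After 'steady': P(storm) = 0.6·0.6000 / (0.6·0.6000 + 0.75·0.4000) ≈ 0.5455
After 'steady': P(storm) = 0.6·0.5455 / (0.6·0.5455 + 0.75·0.4545) ≈ 0.4898

0.490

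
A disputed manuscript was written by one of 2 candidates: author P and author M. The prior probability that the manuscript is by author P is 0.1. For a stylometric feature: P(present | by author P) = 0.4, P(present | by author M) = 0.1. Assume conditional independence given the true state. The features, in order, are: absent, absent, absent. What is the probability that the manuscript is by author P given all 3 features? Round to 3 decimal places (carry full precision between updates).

After 'absent': P(author P) = 0.6·0.1000 / (0.6·0.1000 + 0.9·0.9000) ≈ 0.0690
After 'absent': P(author P) = 0.6·0.0690 / (0.6·0.0690 + 0.9·0.9310) ≈ 0.0471
After 'absent': P(author P) = 0.6·0.0471 / (0.6·0.0471 + 0.9·0.9529) ≈ 0.0319

0.032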